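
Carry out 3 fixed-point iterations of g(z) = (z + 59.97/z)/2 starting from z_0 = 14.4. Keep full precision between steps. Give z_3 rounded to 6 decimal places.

7.745062

z_1 = g(14.400000) = 9.282292
z_2 = g(9.282292) = 7.871490
z_3 = g(7.871490) = 7.745062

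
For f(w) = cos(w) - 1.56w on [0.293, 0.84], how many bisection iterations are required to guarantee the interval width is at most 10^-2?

Initial width b − a = 0.84 − 0.293 = 0.547000.
After n steps the width is (b−a)/2^n; need (b−a)/2^n ≤ 10^-2.
So n ≥ log₂(0.547000/10^-2) = log₂(54.7000) ≈ 5.7735.
Hence n = 6.

6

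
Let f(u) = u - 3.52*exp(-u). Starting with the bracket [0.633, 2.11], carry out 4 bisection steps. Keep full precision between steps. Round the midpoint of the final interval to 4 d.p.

1.1407

f(0.633000) = -1.236107, f(2.110000) = 1.683242 (opposite signs)
step 1: m = 1.371500, f(m) = 0.478384 > 0 → root in [0.633000, 1.371500]
step 2: m = 1.002250, f(m) = -0.289775 < 0 → root in [1.002250, 1.371500]
step 3: m = 1.186875, f(m) = 0.112664 > 0 → root in [1.002250, 1.186875]
step 4: m = 1.094563, f(m) = -0.083532 < 0 → root in [1.094563, 1.186875]
Midpoint of [1.094563, 1.186875] = 1.140719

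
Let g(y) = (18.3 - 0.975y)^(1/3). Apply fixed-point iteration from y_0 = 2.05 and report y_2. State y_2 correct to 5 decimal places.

y_1 = g(2.050000) = 2.535559
y_2 = g(2.535559) = 2.510771

2.51077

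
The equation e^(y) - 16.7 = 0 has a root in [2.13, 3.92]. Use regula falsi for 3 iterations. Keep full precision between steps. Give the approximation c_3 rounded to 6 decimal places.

2.743766

f(2.130000) = -8.285133, f(3.920000) = 33.700445
step 1: c = 2.483226, f(c) = -4.720154 < 0 → new bracket [2.483226, 3.920000]
step 2: c = 2.659740, f(c) = -2.407423 < 0 → new bracket [2.659740, 3.920000]
step 3: c = 2.743766, f(c) = -1.154585 < 0 → new bracket [2.743766, 3.920000]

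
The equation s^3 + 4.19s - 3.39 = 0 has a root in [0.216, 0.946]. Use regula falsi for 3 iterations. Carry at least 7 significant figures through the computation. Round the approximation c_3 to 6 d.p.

False-position update: c = (a·f(b) − b·f(a))/(f(b) − f(a)); replace the endpoint whose sign matches f(c).
f(0.216000) = -2.474882, f(0.946000) = 1.420331
step 1: c = 0.679817, f(c) = -0.227391 < 0 → new bracket [0.679817, 0.946000]
step 2: c = 0.716551, f(c) = -0.019743 < 0 → new bracket [0.716551, 0.946000]
step 3: c = 0.719696, f(c) = -0.001696 < 0 → new bracket [0.719696, 0.946000]

0.719696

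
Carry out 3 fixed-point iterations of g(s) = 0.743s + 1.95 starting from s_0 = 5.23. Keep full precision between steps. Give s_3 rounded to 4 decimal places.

s_1 = g(5.230000) = 5.835890
s_2 = g(5.835890) = 6.286066
s_3 = g(6.286066) = 6.620547

6.6205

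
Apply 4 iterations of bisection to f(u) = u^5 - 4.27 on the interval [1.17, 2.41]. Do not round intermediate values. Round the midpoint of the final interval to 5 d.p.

1.36375

f(1.170000) = -2.077552, f(2.410000) = 77.029002 (opposite signs)
step 1: m = 1.790000, f(m) = 14.106600 > 0 → root in [1.170000, 1.790000]
step 2: m = 1.480000, f(m) = 2.830821 > 0 → root in [1.170000, 1.480000]
step 3: m = 1.325000, f(m) = -0.186060 < 0 → root in [1.325000, 1.480000]
step 4: m = 1.402500, f(m) = 1.156432 > 0 → root in [1.325000, 1.402500]
Midpoint of [1.325000, 1.402500] = 1.363750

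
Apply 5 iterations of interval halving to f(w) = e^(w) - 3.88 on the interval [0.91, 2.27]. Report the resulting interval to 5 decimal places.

[1.33500, 1.37750]

f(0.910000) = -1.395677, f(2.270000) = 5.799401 (opposite signs)
step 1: m = 1.590000, f(m) = 1.023749 > 0 → root in [0.910000, 1.590000]
step 2: m = 1.250000, f(m) = -0.389657 < 0 → root in [1.250000, 1.590000]
step 3: m = 1.420000, f(m) = 0.257120 > 0 → root in [1.250000, 1.420000]
step 4: m = 1.335000, f(m) = -0.080004 < 0 → root in [1.335000, 1.420000]
step 5: m = 1.377500, f(m) = 0.084977 > 0 → root in [1.335000, 1.377500]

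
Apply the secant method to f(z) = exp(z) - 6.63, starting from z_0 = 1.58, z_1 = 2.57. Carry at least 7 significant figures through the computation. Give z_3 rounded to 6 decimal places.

Secant update: z_(k+1) = z_k − f(z_k)·(z_k − z_(k-1))/(f(z_k) − f(z_(k-1))).
f(z_0) = -1.775044, f(z_1) = 6.435824
z_2 = 2.570000 - (6.435824)·(2.570000 - 1.580000)/(6.435824 - (-1.775044)) = 1.794020; f(z_2) = -0.616419
z_3 = 1.794020 - (-0.616419)·(1.794020 - 2.570000)/(-0.616419 - (6.435824)) = 1.861847; f(z_3) = -0.194389

1.861847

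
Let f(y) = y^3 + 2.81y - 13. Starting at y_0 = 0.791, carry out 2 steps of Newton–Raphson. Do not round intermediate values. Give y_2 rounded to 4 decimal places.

f'(y) = 3y^2 + 2.81
y_0 = 0.791000: f = -10.282376, f' = 4.687043 → y_1 = 0.791000 - (-10.282376)/(4.687043) = 2.984787
y_1 = 2.984787: f = 21.978595, f' = 29.536869 → y_2 = 2.984787 - (21.978595)/(29.536869) = 2.240680

2.2407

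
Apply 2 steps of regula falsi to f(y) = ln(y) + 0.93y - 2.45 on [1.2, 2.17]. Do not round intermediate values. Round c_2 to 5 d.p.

1.92993

False-position update: c = (a·f(b) − b·f(a))/(f(b) − f(a)); replace the endpoint whose sign matches f(c).
f(1.200000) = -1.151678, f(2.170000) = 0.342827
step 1: c = 1.947490, f(c) = 0.027707 > 0 → new bracket [1.200000, 1.947490]
step 2: c = 1.929929, f(c) = 0.002318 > 0 → new bracket [1.200000, 1.929929]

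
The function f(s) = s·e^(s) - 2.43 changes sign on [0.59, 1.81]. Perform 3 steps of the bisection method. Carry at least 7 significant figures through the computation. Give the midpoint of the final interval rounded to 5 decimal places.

0.97125

f(0.590000) = -1.365647, f(1.810000) = 8.629910 (opposite signs)
step 1: m = 1.200000, f(m) = 1.554140 > 0 → root in [0.590000, 1.200000]
step 2: m = 0.895000, f(m) = -0.239634 < 0 → root in [0.895000, 1.200000]
step 3: m = 1.047500, f(m) = 0.555915 > 0 → root in [0.895000, 1.047500]
Midpoint of [0.895000, 1.047500] = 0.971250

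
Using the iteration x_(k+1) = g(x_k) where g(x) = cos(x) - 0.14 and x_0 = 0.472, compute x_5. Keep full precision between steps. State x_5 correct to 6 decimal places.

0.667387

x_1 = g(0.472000) = 0.750661
x_2 = g(0.750661) = 0.591238
x_3 = g(0.591238) = 0.690251
x_4 = g(0.690251) = 0.631086
x_5 = g(0.631086) = 0.667387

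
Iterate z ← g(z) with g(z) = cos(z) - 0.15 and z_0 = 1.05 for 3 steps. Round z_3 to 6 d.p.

z_1 = g(1.050000) = 0.347571
z_2 = g(0.347571) = 0.790203
z_3 = g(0.790203) = 0.553701

0.553701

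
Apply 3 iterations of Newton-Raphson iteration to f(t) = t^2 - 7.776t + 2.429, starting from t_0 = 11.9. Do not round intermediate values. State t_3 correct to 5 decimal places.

f'(t) = 2t - 7.776
t_0 = 11.900000: f = 51.504600, f' = 16.024000 → t_1 = 11.900000 - (51.504600)/(16.024000) = 8.685784
t_1 = 8.685784: f = 10.331186, f' = 9.595568 → t_2 = 8.685784 - (10.331186)/(9.595568) = 7.609122
t_2 = 7.609122: f = 1.159202, f' = 7.442243 → t_3 = 7.609122 - (1.159202)/(7.442243) = 7.453362

7.45336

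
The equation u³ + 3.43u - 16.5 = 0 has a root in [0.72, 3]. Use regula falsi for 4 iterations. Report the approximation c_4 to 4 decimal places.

2.0905

False-position update: c = (a·f(b) − b·f(a))/(f(b) − f(a)); replace the endpoint whose sign matches f(c).
f(0.720000) = -13.657152, f(3.000000) = 20.790000
step 1: c = 1.623944, f(c) = -6.647213 < 0 → new bracket [1.623944, 3.000000]
step 2: c = 1.957321, f(c) = -2.287681 < 0 → new bracket [1.957321, 3.000000]
step 3: c = 2.060682, f(c) = -0.681366 < 0 → new bracket [2.060682, 3.000000]
step 4: c = 2.090490, f(c) = -0.193873 < 0 → new bracket [2.090490, 3.000000]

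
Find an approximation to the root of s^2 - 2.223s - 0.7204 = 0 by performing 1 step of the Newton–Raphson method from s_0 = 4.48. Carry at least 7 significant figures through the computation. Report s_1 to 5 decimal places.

3.08606

f'(s) = 2s - 2.223
s_0 = 4.480000: f = 9.390960, f' = 6.737000 → s_1 = 4.480000 - (9.390960)/(6.737000) = 3.086062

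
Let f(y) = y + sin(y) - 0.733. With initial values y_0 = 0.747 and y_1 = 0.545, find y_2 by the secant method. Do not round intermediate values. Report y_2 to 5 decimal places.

f(y_0) = 0.693441, f(y_1) = 0.330418
y_2 = 0.545000 - (0.330418)·(0.545000 - 0.747000)/(0.330418 - (0.693441)) = 0.361142; f(y_2) = -0.018514

0.36114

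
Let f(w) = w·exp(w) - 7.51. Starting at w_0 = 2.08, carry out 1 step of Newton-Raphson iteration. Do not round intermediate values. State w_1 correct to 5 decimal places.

1.70929

Newton update: w ← w − f(w)/f'(w).
f'(w) = (w + 1)·exp(w)
w_0 = 2.080000: f = 9.139295, f' = 24.653764 → w_1 = 2.080000 - (9.139295)/(24.653764) = 1.709294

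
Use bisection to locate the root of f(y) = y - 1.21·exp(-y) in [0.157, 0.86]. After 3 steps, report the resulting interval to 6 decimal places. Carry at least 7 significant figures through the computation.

[0.596375, 0.684250]

f(0.157000) = -0.877192, f(0.860000) = 0.347974 (opposite signs)
step 1: m = 0.508500, f(m) = -0.219190 < 0 → root in [0.508500, 0.860000]
step 2: m = 0.684250, f(m) = 0.073843 > 0 → root in [0.508500, 0.684250]
step 3: m = 0.596375, f(m) = -0.070099 < 0 → root in [0.596375, 0.684250]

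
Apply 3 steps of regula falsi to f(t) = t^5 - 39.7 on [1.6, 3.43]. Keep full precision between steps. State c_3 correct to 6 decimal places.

1.880457

f(1.600000) = -29.214240, f(3.430000) = 435.056151
step 1: c = 1.715153, f(c) = -24.857258 < 0 → new bracket [1.715153, 3.430000]
step 2: c = 1.807836, f(c) = -20.389407 < 0 → new bracket [1.807836, 3.430000]
step 3: c = 1.880457, f(c) = -16.186484 < 0 → new bracket [1.880457, 3.430000]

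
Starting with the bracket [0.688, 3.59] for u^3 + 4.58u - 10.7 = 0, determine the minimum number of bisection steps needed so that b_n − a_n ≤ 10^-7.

Initial width b − a = 3.59 − 0.688 = 2.902000.
After n steps the width is (b−a)/2^n; need (b−a)/2^n ≤ 10^-7.
So n ≥ log₂(2.902000/10^-7) = log₂(29020000.0000) ≈ 24.7905.
Hence n = 25.

25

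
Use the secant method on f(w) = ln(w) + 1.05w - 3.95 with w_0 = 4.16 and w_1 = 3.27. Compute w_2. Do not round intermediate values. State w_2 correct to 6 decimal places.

f(w_0) = 1.843515, f(w_1) = 0.668290
w_2 = 3.270000 - (0.668290)·(3.270000 - 4.160000)/(0.668290 - (1.843515)) = 2.763903; f(w_2) = -0.031258

2.763903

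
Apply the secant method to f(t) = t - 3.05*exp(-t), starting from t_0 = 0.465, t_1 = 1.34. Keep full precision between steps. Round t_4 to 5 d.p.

1.05843

Secant update: t_(k+1) = t_k − f(t_k)·(t_k − t_(k-1))/(f(t_k) − f(t_(k-1))).
f(t_0) = -1.450812, f(t_1) = 0.541371
t_2 = 1.340000 - (0.541371)·(1.340000 - 0.465000)/(0.541371 - (-1.450812)) = 1.102221; f(t_2) = 0.089216
t_3 = 1.102221 - (0.089216)·(1.102221 - 1.340000)/(0.089216 - (0.541371)) = 1.055304; f(t_3) = -0.006361
t_4 = 1.055304 - (-0.006361)·(1.055304 - 1.102221)/(-0.006361 - (0.089216)) = 1.058426; f(t_4) = 0.000071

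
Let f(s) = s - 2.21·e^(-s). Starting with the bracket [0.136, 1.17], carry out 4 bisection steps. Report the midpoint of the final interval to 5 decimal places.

f(0.136000) = -1.792982, f(1.170000) = 0.484089 (opposite signs)
step 1: m = 0.653000, f(m) = -0.497265 < 0 → root in [0.653000, 1.170000]
step 2: m = 0.911500, f(m) = 0.023255 > 0 → root in [0.653000, 0.911500]
step 3: m = 0.782250, f(m) = -0.228550 < 0 → root in [0.782250, 0.911500]
step 4: m = 0.846875, f(m) = -0.100668 < 0 → root in [0.846875, 0.911500]
Midpoint of [0.846875, 0.911500] = 0.879188

0.87919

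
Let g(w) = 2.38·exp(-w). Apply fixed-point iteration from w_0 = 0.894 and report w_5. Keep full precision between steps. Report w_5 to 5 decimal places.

w_1 = g(0.894000) = 0.973459
w_2 = g(0.973459) = 0.899102
w_3 = g(0.899102) = 0.968505
w_4 = g(0.968505) = 0.903568
w_5 = g(0.903568) = 0.964190

0.96419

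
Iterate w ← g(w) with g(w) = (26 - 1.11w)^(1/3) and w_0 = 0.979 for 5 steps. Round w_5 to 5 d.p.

2.83768

w_1 = g(0.979000) = 2.920634
w_2 = g(2.920634) = 2.833862
w_3 = g(2.833862) = 2.837854
w_4 = g(2.837854) = 2.837670
w_5 = g(2.837670) = 2.837679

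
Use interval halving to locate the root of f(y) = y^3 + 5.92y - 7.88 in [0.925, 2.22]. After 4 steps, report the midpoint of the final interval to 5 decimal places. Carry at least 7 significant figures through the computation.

1.12734

f(0.925000) = -1.612547, f(2.220000) = 16.203448 (opposite signs)
step 1: m = 1.572500, f(m) = 5.317609 > 0 → root in [0.925000, 1.572500]
step 2: m = 1.248750, f(m) = 1.459871 > 0 → root in [0.925000, 1.248750]
step 3: m = 1.086875, f(m) = -0.161778 < 0 → root in [1.086875, 1.248750]
step 4: m = 1.167813, f(m) = 0.626096 > 0 → root in [1.086875, 1.167813]
Midpoint of [1.086875, 1.167813] = 1.127344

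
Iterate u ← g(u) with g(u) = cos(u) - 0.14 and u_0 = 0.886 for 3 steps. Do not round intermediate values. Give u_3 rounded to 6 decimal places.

0.597695

u_1 = g(0.886000) = 0.492515
u_2 = g(0.492515) = 0.741146
u_3 = g(0.741146) = 0.597695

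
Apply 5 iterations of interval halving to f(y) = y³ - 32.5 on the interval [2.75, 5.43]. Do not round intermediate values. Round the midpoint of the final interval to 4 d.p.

3.2106

f(2.750000) = -11.703125, f(5.430000) = 127.603007 (opposite signs)
step 1: m = 4.090000, f(m) = 35.917929 > 0 → root in [2.750000, 4.090000]
step 2: m = 3.420000, f(m) = 7.501688 > 0 → root in [2.750000, 3.420000]
step 3: m = 3.085000, f(m) = -3.139361 < 0 → root in [3.085000, 3.420000]
step 4: m = 3.252500, f(m) = 1.907405 > 0 → root in [3.085000, 3.252500]
step 5: m = 3.168750, f(m) = -0.682656 < 0 → root in [3.168750, 3.252500]
Midpoint of [3.168750, 3.252500] = 3.210625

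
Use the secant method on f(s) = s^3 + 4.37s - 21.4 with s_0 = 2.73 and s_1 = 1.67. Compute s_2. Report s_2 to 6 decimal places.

Secant update: s_(k+1) = s_k − f(s_k)·(s_k − s_(k-1))/(f(s_k) − f(s_(k-1))).
f(s_0) = 10.876517, f(s_1) = -9.444637
s_2 = 1.670000 - (-9.444637)·(1.670000 - 2.730000)/(-9.444637 - (10.876517)) = 2.162655; f(s_2) = -1.834297

2.162655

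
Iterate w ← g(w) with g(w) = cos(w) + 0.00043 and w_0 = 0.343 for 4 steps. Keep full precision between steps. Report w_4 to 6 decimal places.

0.673660

w_1 = g(0.343000) = 0.942180
w_2 = g(0.942180) = 0.588456
w_3 = g(0.588456) = 0.832229
w_4 = g(0.832229) = 0.673660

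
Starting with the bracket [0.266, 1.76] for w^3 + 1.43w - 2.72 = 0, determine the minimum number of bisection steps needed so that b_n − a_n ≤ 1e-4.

Initial width b − a = 1.76 − 0.266 = 1.494000.
After n steps the width is (b−a)/2^n; need (b−a)/2^n ≤ 1e-4.
So n ≥ log₂(1.494000/1e-4) = log₂(14940.0000) ≈ 13.8669.
Hence n = 14.

14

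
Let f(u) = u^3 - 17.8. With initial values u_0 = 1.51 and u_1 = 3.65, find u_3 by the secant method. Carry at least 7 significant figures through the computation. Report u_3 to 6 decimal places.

2.469422

Secant update: u_(k+1) = u_k − f(u_k)·(u_k − u_(k-1))/(f(u_k) − f(u_(k-1))).
f(u_0) = -14.357049, f(u_1) = 30.827125
u_2 = 3.650000 - (30.827125)·(3.650000 - 1.510000)/(30.827125 - (-14.357049)) = 2.189974; f(u_2) = -7.296908
u_3 = 2.189974 - (-7.296908)·(2.189974 - 3.650000)/(-7.296908 - (30.827125)) = 2.469422; f(u_3) = -2.741351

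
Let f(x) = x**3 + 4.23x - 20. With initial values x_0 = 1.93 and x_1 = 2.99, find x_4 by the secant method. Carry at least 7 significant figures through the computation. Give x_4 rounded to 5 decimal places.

2.20284

f(x_0) = -4.647043, f(x_1) = 19.378599
x_2 = 2.990000 - (19.378599)·(2.990000 - 1.930000)/(19.378599 - (-4.647043)) = 2.135025; f(x_2) = -1.236686
x_3 = 2.135025 - (-1.236686)·(2.135025 - 2.990000)/(-1.236686 - (19.378599)) = 2.186314; f(x_3) = -0.301375
x_4 = 2.186314 - (-0.301375)·(2.186314 - 2.135025)/(-0.301375 - (-1.236686)) = 2.202840; f(x_4) = 0.007312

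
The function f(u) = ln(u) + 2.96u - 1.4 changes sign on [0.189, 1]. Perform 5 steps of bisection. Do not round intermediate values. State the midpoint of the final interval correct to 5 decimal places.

0.63252

f(0.189000) = -2.506568, f(1.000000) = 1.560000 (opposite signs)
step 1: m = 0.594500, f(m) = -0.160315 < 0 → root in [0.594500, 1.000000]
step 2: m = 0.797250, f(m) = 0.733273 > 0 → root in [0.594500, 0.797250]
step 3: m = 0.695875, f(m) = 0.297205 > 0 → root in [0.594500, 0.695875]
step 4: m = 0.645188, f(m) = 0.071541 > 0 → root in [0.594500, 0.645188]
step 5: m = 0.619844, f(m) = -0.043550 < 0 → root in [0.619844, 0.645188]
Midpoint of [0.619844, 0.645188] = 0.632516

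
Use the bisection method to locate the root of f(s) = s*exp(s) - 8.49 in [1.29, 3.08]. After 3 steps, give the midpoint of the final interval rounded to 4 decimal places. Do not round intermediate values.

1.6256

f(1.290000) = -3.803705, f(3.080000) = 58.525879 (opposite signs)
step 1: m = 2.185000, f(m) = 10.936067 > 0 → root in [1.290000, 2.185000]
step 2: m = 1.737500, f(m) = 1.384417 > 0 → root in [1.290000, 1.737500]
step 3: m = 1.513750, f(m) = -1.611917 < 0 → root in [1.513750, 1.737500]
Midpoint of [1.513750, 1.737500] = 1.625625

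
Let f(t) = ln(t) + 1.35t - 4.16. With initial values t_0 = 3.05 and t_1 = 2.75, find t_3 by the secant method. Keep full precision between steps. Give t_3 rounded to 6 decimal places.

f(t_0) = 1.072642, f(t_1) = 0.564101
t_2 = 2.750000 - (0.564101)·(2.750000 - 3.050000)/(0.564101 - (1.072642)) = 2.417224; f(t_2) = -0.014128
t_3 = 2.417224 - (-0.014128)·(2.417224 - 2.750000)/(-0.014128 - (0.564101)) = 2.425355; f(t_3) = 0.000207

2.425355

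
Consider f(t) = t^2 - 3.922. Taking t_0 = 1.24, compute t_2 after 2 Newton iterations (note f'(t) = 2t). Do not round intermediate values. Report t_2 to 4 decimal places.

t_0 = 1.240000: f = -2.384400, f' = 2.480000 → t_1 = 1.240000 - (-2.384400)/(2.480000) = 2.201452
t_1 = 2.201452: f = 0.924389, f' = 4.402903 → t_2 = 2.201452 - (0.924389)/(4.402903) = 1.991502

1.9915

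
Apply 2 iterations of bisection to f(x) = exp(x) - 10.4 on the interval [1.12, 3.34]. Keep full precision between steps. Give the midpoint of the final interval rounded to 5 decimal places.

f(1.120000) = -7.335146, f(3.340000) = 17.819127 (opposite signs)
step 1: m = 2.230000, f(m) = -1.100134 < 0 → root in [2.230000, 3.340000]
step 2: m = 2.785000, f(m) = 5.799818 > 0 → root in [2.230000, 2.785000]
Midpoint of [2.230000, 2.785000] = 2.507500

2.50750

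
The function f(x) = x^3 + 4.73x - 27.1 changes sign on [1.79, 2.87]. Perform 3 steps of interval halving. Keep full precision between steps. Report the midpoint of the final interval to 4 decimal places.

2.5325

f(1.790000) = -12.897961, f(2.870000) = 10.115003 (opposite signs)
step 1: m = 2.330000, f(m) = -3.429763 < 0 → root in [2.330000, 2.870000]
step 2: m = 2.600000, f(m) = 2.774000 > 0 → root in [2.330000, 2.600000]
step 3: m = 2.465000, f(m) = -0.462655 < 0 → root in [2.465000, 2.600000]
Midpoint of [2.465000, 2.600000] = 2.532500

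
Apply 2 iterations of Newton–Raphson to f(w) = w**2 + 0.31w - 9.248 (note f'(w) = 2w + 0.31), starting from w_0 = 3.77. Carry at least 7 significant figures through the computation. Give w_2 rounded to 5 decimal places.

Newton update: w ← w − f(w)/f'(w).
w_0 = 3.770000: f = 6.133600, f' = 7.850000 → w_1 = 3.770000 - (6.133600)/(7.850000) = 2.988650
w_1 = 2.988650: f = 0.610508, f' = 6.287299 → w_2 = 2.988650 - (0.610508)/(6.287299) = 2.891548

2.89155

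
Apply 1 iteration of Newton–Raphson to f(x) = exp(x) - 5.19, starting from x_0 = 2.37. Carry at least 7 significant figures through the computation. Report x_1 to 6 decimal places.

1.855165

Newton update: x ← x − f(x)/f'(x).
f'(x) = exp(x)
x_0 = 2.370000: f = 5.507392, f' = 10.697392 → x_1 = 2.370000 - (5.507392)/(10.697392) = 1.855165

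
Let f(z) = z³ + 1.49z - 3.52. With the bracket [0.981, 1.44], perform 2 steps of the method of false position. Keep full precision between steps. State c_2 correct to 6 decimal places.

1.196268

f(0.981000) = -1.114234, f(1.440000) = 1.611584
step 1: c = 1.168626, f(c) = -0.182772 < 0 → new bracket [1.168626, 1.440000]
step 2: c = 1.196268, f(c) = -0.025635 < 0 → new bracket [1.196268, 1.440000]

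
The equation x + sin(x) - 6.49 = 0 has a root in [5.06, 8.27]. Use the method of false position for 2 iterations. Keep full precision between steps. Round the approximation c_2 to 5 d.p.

f(5.060000) = -2.370189, f(8.270000) = 2.694705
step 1: c = 6.562165, f(c) = 0.347540 > 0 → new bracket [5.060000, 6.562165]
step 2: c = 6.370070, f(c) = -0.033155 < 0 → new bracket [6.370070, 6.562165]

6.37007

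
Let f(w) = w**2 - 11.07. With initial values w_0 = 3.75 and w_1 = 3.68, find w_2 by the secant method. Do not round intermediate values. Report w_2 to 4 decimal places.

3.3472

f(w_0) = 2.992500, f(w_1) = 2.472400
w_2 = 3.680000 - (2.472400)·(3.680000 - 3.750000)/(2.472400 - (2.992500)) = 3.347241; f(w_2) = 0.134022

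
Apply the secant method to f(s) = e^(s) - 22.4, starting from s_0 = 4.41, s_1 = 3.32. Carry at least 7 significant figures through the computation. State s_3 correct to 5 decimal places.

Secant update: s_(k+1) = s_k − f(s_k)·(s_k − s_(k-1))/(f(s_k) − f(s_(k-1))).
f(s_0) = 59.869464, f(s_1) = 5.260351
s_2 = 3.320000 - (5.260351)·(3.320000 - 4.410000)/(5.260351 - (59.869464)) = 3.215003; f(s_2) = 2.503372
s_3 = 3.215003 - (2.503372)·(3.215003 - 3.320000)/(2.503372 - (5.260351)) = 3.119665; f(s_3) = 0.238789

3.11966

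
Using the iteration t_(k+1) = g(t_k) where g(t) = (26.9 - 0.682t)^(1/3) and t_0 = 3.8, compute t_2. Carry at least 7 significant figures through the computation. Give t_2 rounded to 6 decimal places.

2.921067

t_1 = g(3.800000) = 2.896802
t_2 = g(2.896802) = 2.921067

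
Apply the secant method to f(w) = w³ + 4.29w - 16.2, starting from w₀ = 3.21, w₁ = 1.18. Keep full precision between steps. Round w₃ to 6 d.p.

Secant update: w_(k+1) = w_k − f(w_k)·(w_k − w_(k-1))/(f(w_k) − f(w_(k-1))).
f(w_0) = 30.647061, f(w_1) = -9.494768
w_2 = 1.180000 - (-9.494768)·(1.180000 - 3.210000)/(-9.494768 - (30.647061)) = 1.660157; f(w_2) = -4.502333
w_3 = 1.660157 - (-4.502333)·(1.660157 - 1.180000)/(-4.502333 - (-9.494768)) = 2.093177; f(w_3) = 1.950761

2.093177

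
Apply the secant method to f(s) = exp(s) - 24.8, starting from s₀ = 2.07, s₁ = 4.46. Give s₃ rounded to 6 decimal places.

Secant update: s_(k+1) = s_k − f(s_k)·(s_k − s_(k-1))/(f(s_k) − f(s_(k-1))).
f(s_0) = -16.875177, f(s_1) = 61.687509
s_2 = 4.460000 - (61.687509)·(4.460000 - 2.070000)/(61.687509 - (-16.875177)) = 2.583369; f(s_2) = -11.558321
s_3 = 2.583369 - (-11.558321)·(2.583369 - 4.460000)/(-11.558321 - (61.687509)) = 2.879505; f(s_3) = -6.994543

2.879505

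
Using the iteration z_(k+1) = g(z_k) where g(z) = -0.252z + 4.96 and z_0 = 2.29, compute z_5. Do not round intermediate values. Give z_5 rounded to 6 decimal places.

z_1 = g(2.290000) = 4.382920
z_2 = g(4.382920) = 3.855504
z_3 = g(3.855504) = 3.988413
z_4 = g(3.988413) = 3.954920
z_5 = g(3.954920) = 3.963360

3.963360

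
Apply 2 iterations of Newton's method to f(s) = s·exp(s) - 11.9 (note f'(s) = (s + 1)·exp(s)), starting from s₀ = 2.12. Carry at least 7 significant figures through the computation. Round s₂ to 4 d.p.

1.8585

s_0 = 2.120000: f = 5.762011, f' = 25.993149 → s_1 = 2.120000 - (5.762011)/(25.993149) = 1.898326
s_1 = 1.898326: f = 0.770774, f' = 19.345484 → s_2 = 1.898326 - (0.770774)/(19.345484) = 1.858483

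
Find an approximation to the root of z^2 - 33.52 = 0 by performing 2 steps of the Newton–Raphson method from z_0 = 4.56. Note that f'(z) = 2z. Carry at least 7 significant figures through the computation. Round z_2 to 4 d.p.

z_0 = 4.560000: f = -12.726400, f' = 9.120000 → z_1 = 4.560000 - (-12.726400)/(9.120000) = 5.955439
z_1 = 5.955439: f = 1.947249, f' = 11.910877 → z_2 = 5.955439 - (1.947249)/(11.910877) = 5.791954

5.7920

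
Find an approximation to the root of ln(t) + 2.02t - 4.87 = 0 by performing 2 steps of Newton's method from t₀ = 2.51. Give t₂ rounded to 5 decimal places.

2.05445

Newton update: t ← t − f(t)/f'(t).
f'(t) = 1/t + 2.02
t_0 = 2.510000: f = 1.120483, f' = 2.418406 → t_1 = 2.510000 - (1.120483)/(2.418406) = 2.046685
t_1 = 2.046685: f = -0.019474, f' = 2.508595 → t_2 = 2.046685 - (-0.019474)/(2.508595) = 2.054448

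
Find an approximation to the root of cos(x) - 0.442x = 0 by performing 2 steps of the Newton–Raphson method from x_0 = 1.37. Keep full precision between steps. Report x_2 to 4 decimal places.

1.0755

Newton update: x ← x − f(x)/f'(x).
f'(x) = -sin(x) - 0.442
x_0 = 1.370000: f = -0.406090, f' = -1.421908 → x_1 = 1.370000 - (-0.406090)/(-1.421908) = 1.084405
x_1 = 1.084405: f = -0.011868, f' = -1.326025 → x_2 = 1.084405 - (-0.011868)/(-1.326025) = 1.075455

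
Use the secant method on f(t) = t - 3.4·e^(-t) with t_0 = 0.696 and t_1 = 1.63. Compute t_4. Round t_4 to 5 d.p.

1.11507

Secant update: t_(k+1) = t_k − f(t_k)·(t_k − t_(k-1))/(f(t_k) − f(t_(k-1))).
f(t_0) = -0.999157, f(t_1) = 0.963839
t_2 = 1.630000 - (0.963839)·(1.630000 - 0.696000)/(0.963839 - (-0.999157)) = 1.171402; f(t_2) = 0.117633
t_3 = 1.171402 - (0.117633)·(1.171402 - 1.630000)/(0.117633 - (0.963839)) = 1.107651; f(t_3) = -0.015484
t_4 = 1.107651 - (-0.015484)·(1.107651 - 1.171402)/(-0.015484 - (0.117633)) = 1.115067; f(t_4) = 0.000229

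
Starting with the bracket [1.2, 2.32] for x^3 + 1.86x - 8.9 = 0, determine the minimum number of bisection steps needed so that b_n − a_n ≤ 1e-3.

11

Initial width b − a = 2.32 − 1.2 = 1.120000.
After n steps the width is (b−a)/2^n; need (b−a)/2^n ≤ 1e-3.
So n ≥ log₂(1.120000/1e-3) = log₂(1120.0000) ≈ 10.1293.
Hence n = 11.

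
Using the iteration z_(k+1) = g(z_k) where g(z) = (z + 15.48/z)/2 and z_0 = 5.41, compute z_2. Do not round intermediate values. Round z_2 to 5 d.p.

z_1 = g(5.410000) = 4.135684
z_2 = g(4.135684) = 3.939358

3.93936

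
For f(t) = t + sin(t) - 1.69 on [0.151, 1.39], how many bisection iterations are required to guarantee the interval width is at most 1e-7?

24

Initial width b − a = 1.39 − 0.151 = 1.239000.
After n steps the width is (b−a)/2^n; need (b−a)/2^n ≤ 1e-7.
So n ≥ log₂(1.239000/1e-7) = log₂(12390000.0000) ≈ 23.5627.
Hence n = 24.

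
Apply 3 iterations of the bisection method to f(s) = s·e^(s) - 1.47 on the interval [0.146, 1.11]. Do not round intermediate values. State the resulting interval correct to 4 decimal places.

[0.6280, 0.7485]

f(0.146000) = -1.301049, f(1.110000) = 1.898138 (opposite signs)
step 1: m = 0.628000, f(m) = -0.293216 < 0 → root in [0.628000, 1.110000]
step 2: m = 0.869000, f(m) = 0.602152 > 0 → root in [0.628000, 0.869000]
step 3: m = 0.748500, f(m) = 0.112199 > 0 → root in [0.628000, 0.748500]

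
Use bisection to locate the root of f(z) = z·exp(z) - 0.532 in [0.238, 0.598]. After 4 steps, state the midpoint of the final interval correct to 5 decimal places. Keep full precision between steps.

f(0.238000) = -0.230047, f(0.598000) = 0.555450 (opposite signs)
step 1: m = 0.418000, f(m) = 0.102909 > 0 → root in [0.238000, 0.418000]
step 2: m = 0.328000, f(m) = -0.076674 < 0 → root in [0.328000, 0.418000]
step 3: m = 0.373000, f(m) = 0.009627 > 0 → root in [0.328000, 0.373000]
step 4: m = 0.350500, f(m) = -0.034368 < 0 → root in [0.350500, 0.373000]
Midpoint of [0.350500, 0.373000] = 0.361750

0.36175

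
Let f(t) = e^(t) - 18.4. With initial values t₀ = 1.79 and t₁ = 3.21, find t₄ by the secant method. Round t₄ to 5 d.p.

2.91491

f(t_0) = -12.410548, f(t_1) = 6.379086
t_2 = 3.210000 - (6.379086)·(3.210000 - 1.790000)/(6.379086 - (-12.410548)) = 2.727910; f(t_2) = -3.099132
t_3 = 2.727910 - (-3.099132)·(2.727910 - 3.210000)/(-3.099132 - (6.379086)) = 2.885541; f(t_3) = -0.486750
t_4 = 2.885541 - (-0.486750)·(2.885541 - 2.727910)/(-0.486750 - (-3.099132)) = 2.914911; f(t_4) = 0.047173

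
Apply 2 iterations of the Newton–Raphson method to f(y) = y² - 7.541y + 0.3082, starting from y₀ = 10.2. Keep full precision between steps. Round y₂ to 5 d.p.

f'(y) = 2y - 7.541
y_0 = 10.200000: f = 27.430000, f' = 12.859000 → y_1 = 10.200000 - (27.430000)/(12.859000) = 8.066864
y_1 = 8.066864: f = 4.550271, f' = 8.592727 → y_2 = 8.066864 - (4.550271)/(8.592727) = 7.537315

7.53731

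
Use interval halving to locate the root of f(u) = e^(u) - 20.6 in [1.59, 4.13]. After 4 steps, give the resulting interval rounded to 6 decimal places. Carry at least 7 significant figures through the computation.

[3.018750, 3.177500]

f(1.590000) = -15.696251, f(4.130000) = 41.577923 (opposite signs)
step 1: m = 2.860000, f(m) = -3.138473 < 0 → root in [2.860000, 4.130000]
step 2: m = 3.495000, f(m) = 12.350288 > 0 → root in [2.860000, 3.495000]
step 3: m = 3.177500, f(m) = 3.386712 > 0 → root in [2.860000, 3.177500]
step 4: m = 3.018750, f(m) = -0.134306 < 0 → root in [3.018750, 3.177500]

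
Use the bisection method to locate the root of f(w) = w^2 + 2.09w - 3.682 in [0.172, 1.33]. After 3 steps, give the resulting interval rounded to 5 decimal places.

f(0.172000) = -3.292936, f(1.330000) = 0.866600 (opposite signs)
step 1: m = 0.751000, f(m) = -1.548409 < 0 → root in [0.751000, 1.330000]
step 2: m = 1.040500, f(m) = -0.424715 < 0 → root in [1.040500, 1.330000]
step 3: m = 1.185250, f(m) = 0.199990 > 0 → root in [1.040500, 1.185250]

[1.04050, 1.18525]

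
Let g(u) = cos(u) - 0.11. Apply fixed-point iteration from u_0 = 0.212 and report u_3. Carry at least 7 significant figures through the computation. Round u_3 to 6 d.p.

0.749426

u_1 = g(0.212000) = 0.867612
u_2 = g(0.867612) = 0.536650
u_3 = g(0.536650) = 0.749426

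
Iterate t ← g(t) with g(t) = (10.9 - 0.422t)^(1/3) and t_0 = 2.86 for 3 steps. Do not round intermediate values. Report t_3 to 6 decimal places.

t_1 = g(2.860000) = 2.132164
t_2 = g(2.132164) = 2.154451
t_3 = g(2.154451) = 2.153775

2.153775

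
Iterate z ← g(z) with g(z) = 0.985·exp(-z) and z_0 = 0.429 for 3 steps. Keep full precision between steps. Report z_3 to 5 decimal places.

0.58639

z_1 = g(0.429000) = 0.641393
z_2 = g(0.641393) = 0.518660
z_3 = g(0.518660) = 0.586388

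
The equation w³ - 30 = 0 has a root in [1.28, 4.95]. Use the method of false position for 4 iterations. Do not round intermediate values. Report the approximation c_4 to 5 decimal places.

3.02069

False-position update: c = (a·f(b) − b·f(a))/(f(b) − f(a)); replace the endpoint whose sign matches f(c).
f(1.280000) = -27.902848, f(4.950000) = 91.287375
step 1: c = 2.139160, f(c) = -20.211194 < 0 → new bracket [2.139160, 4.950000]
step 2: c = 2.648677, f(c) = -11.418233 < 0 → new bracket [2.648677, 4.950000]
step 3: c = 2.904525, f(c) = -5.496651 < 0 → new bracket [2.904525, 4.950000]
step 4: c = 3.020694, f(c) = -2.437406 < 0 → new bracket [3.020694, 4.950000]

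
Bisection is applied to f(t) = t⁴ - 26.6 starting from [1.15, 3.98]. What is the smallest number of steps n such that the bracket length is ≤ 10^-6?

22

Initial width b − a = 3.98 − 1.15 = 2.830000.
After n steps the width is (b−a)/2^n; need (b−a)/2^n ≤ 10^-6.
So n ≥ log₂(2.830000/10^-6) = log₂(2830000.0000) ≈ 21.4324.
Hence n = 22.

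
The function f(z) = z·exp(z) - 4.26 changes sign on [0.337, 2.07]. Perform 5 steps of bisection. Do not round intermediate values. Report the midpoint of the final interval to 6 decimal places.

f(0.337000) = -3.787951, f(2.070000) = 12.144384 (opposite signs)
step 1: m = 1.203500, f(m) = -0.250230 < 0 → root in [1.203500, 2.070000]
step 2: m = 1.636750, f(m) = 4.150346 > 0 → root in [1.203500, 1.636750]
step 3: m = 1.420125, f(m) = 1.615963 > 0 → root in [1.203500, 1.420125]
step 4: m = 1.311813, f(m) = 0.610625 > 0 → root in [1.203500, 1.311813]
step 5: m = 1.257656, f(m) = 0.163389 > 0 → root in [1.203500, 1.257656]
Midpoint of [1.203500, 1.257656] = 1.230578

1.230578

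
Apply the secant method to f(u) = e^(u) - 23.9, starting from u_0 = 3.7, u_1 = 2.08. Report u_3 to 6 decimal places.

f(u_0) = 16.547304, f(u_1) = -15.895531
u_2 = 2.080000 - (-15.895531)·(2.080000 - 3.700000)/(-15.895531 - (16.547304)) = 2.873727; f(u_2) = -6.197123
u_3 = 2.873727 - (-6.197123)·(2.873727 - 2.080000)/(-6.197123 - (-15.895531)) = 3.380906; f(u_3) = 5.497386

3.380906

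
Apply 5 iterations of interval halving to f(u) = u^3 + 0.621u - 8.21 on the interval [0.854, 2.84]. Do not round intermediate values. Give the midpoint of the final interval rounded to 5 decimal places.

f(0.854000) = -7.056830, f(2.840000) = 16.459944 (opposite signs)
step 1: m = 1.847000, f(m) = -0.762141 < 0 → root in [1.847000, 2.840000]
step 2: m = 2.343500, f(m) = 6.115797 > 0 → root in [1.847000, 2.343500]
step 3: m = 2.095250, f(m) = 2.289450 > 0 → root in [1.847000, 2.095250]
step 4: m = 1.971125, f(m) = 0.672547 > 0 → root in [1.847000, 1.971125]
step 5: m = 1.909063, f(m) = -0.066856 < 0 → root in [1.909063, 1.971125]
Midpoint of [1.909063, 1.971125] = 1.940094

1.94009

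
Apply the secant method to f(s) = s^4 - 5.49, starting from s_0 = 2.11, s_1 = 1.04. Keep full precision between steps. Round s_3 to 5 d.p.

Secant update: s_(k+1) = s_k − f(s_k)·(s_k − s_(k-1))/(f(s_k) − f(s_(k-1))).
f(s_0) = 14.331194, f(s_1) = -4.320141
s_2 = 1.040000 - (-4.320141)·(1.040000 - 2.110000)/(-4.320141 - (14.331194)) = 1.287840; f(s_2) = -2.739270
s_3 = 1.287840 - (-2.739270)·(1.287840 - 1.040000)/(-2.739270 - (-4.320141)) = 1.717288; f(s_3) = 3.207057

1.71729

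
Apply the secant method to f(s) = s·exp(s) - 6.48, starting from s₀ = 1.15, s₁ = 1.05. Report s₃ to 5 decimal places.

f(s_0) = -2.848078, f(s_1) = -3.479466
s_2 = 1.050000 - (-3.479466)·(1.050000 - 1.150000)/(-3.479466 - (-2.848078)) = 1.601082; f(s_2) = 1.458796
s_3 = 1.601082 - (1.458796)·(1.601082 - 1.050000)/(1.458796 - (-3.479466)) = 1.438289; f(s_3) = -0.419801

1.43829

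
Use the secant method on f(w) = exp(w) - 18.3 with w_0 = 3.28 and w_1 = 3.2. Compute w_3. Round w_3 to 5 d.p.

2.91369

f(w_0) = 8.275773, f(w_1) = 6.232530
w_2 = 3.200000 - (6.232530)·(3.200000 - 3.280000)/(6.232530 - (8.275773)) = 2.955975; f(w_2) = 0.920452
w_3 = 2.955975 - (0.920452)·(2.955975 - 3.200000)/(0.920452 - (6.232530)) = 2.913691; f(w_3) = 0.124686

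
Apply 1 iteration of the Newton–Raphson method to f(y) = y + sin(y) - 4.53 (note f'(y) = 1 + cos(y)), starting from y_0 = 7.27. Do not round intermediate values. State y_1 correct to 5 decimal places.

y_0 = 7.270000: f = 3.574274, f' = 1.551350 → y_1 = 7.270000 - (3.574274)/(1.551350) = 4.966024

4.96602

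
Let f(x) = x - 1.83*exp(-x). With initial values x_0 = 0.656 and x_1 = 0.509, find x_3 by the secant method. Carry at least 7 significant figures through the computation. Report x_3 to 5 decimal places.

f(x_0) = -0.293629, f(x_1) = -0.591006
x_2 = 0.509000 - (-0.591006)·(0.509000 - 0.656000)/(-0.591006 - (-0.293629)) = 0.801147; f(x_2) = -0.020182
x_3 = 0.801147 - (-0.020182)·(0.801147 - 0.509000)/(-0.020182 - (-0.591006)) = 0.811476; f(x_3) = -0.001413

0.81148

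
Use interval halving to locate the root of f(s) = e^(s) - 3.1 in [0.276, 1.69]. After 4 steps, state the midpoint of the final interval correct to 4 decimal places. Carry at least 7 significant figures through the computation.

f(0.276000) = -1.782152, f(1.690000) = 2.319481 (opposite signs)
step 1: m = 0.983000, f(m) = -0.427538 < 0 → root in [0.983000, 1.690000]
step 2: m = 1.336500, f(m) = 0.705700 > 0 → root in [0.983000, 1.336500]
step 3: m = 1.159750, f(m) = 0.089136 > 0 → root in [0.983000, 1.159750]
step 4: m = 1.071375, f(m) = -0.180609 < 0 → root in [1.071375, 1.159750]
Midpoint of [1.071375, 1.159750] = 1.115563

1.1156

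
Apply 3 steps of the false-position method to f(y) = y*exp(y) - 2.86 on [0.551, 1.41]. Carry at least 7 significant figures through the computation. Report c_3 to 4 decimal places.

1.0164

False-position update: c = (a·f(b) − b·f(a))/(f(b) − f(a)); replace the endpoint whose sign matches f(c).
f(0.551000) = -1.904022, f(1.410000) = 2.915297
step 1: c = 0.890375, f(c) = -0.691010 < 0 → new bracket [0.890375, 1.410000]
step 2: c = 0.989941, f(c) = -0.195995 < 0 → new bracket [0.989941, 1.410000]
step 3: c = 1.016402, f(c) = -0.051441 < 0 → new bracket [1.016402, 1.410000]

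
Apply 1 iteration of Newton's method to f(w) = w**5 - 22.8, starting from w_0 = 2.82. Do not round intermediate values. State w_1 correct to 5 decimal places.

2.32811

f'(w) = 5w**4
w_0 = 2.820000: f = 155.538677, f' = 316.203329 → w_1 = 2.820000 - (155.538677)/(316.203329) = 2.328106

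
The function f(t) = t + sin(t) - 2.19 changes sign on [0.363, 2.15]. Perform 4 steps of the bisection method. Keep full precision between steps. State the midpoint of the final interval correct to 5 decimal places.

1.20066

f(0.363000) = -1.471920, f(2.150000) = 0.796899 (opposite signs)
step 1: m = 1.256500, f(m) = 0.017514 > 0 → root in [0.363000, 1.256500]
step 2: m = 0.809750, f(m) = -0.656135 < 0 → root in [0.809750, 1.256500]
step 3: m = 1.033125, f(m) = -0.297971 < 0 → root in [1.033125, 1.256500]
step 4: m = 1.144813, f(m) = -0.134555 < 0 → root in [1.144813, 1.256500]
Midpoint of [1.144813, 1.256500] = 1.200656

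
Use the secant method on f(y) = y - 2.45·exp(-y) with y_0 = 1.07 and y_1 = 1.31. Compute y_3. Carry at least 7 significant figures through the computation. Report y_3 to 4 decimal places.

Secant update: y_(k+1) = y_k − f(y_k)·(y_k − y_(k-1))/(f(y_k) − f(y_(k-1))).
f(y_0) = 0.229629, f(y_1) = 0.648941
y_2 = 1.310000 - (0.648941)·(1.310000 - 1.070000)/(0.648941 - (0.229629)) = 0.938568; f(y_2) = -0.019842
y_3 = 0.938568 - (-0.019842)·(0.938568 - 1.310000)/(-0.019842 - (0.648941)) = 0.949588; f(y_3) = 0.001682

0.9496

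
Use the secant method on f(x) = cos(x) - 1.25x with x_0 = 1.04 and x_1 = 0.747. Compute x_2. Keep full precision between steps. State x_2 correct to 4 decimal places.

f(x_0) = -0.793780, f(x_1) = -0.200020
x_2 = 0.747000 - (-0.200020)·(0.747000 - 1.040000)/(-0.200020 - (-0.793780)) = 0.648297; f(x_2) = -0.013259

0.6483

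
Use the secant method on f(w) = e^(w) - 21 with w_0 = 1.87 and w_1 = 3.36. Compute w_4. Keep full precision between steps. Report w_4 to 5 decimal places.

f(w_0) = -14.511704, f(w_1) = 7.789191
w_2 = 3.360000 - (7.789191)·(3.360000 - 1.870000)/(7.789191 - (-14.511704)) = 2.839577; f(w_2) = -3.891470
w_3 = 2.839577 - (-3.891470)·(2.839577 - 3.360000)/(-3.891470 - (7.789191)) = 3.012959; f(w_3) = -0.652489
w_4 = 3.012959 - (-0.652489)·(3.012959 - 2.839577)/(-0.652489 - (-3.891470)) = 3.047886; f(w_4) = 0.070755

3.04789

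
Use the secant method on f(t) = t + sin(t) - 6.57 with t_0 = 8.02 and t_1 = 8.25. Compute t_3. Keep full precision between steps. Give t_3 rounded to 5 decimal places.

f(t_0) = 2.436251, f(t_1) = 2.602604
t_2 = 8.250000 - (2.602604)·(8.250000 - 8.020000)/(2.602604 - (2.436251)) = 4.651648; f(t_2) = -2.916508
t_3 = 4.651648 - (-2.916508)·(4.651648 - 8.250000)/(-2.916508 - (2.602604)) = 6.553153; f(t_3) = 0.249854

6.55315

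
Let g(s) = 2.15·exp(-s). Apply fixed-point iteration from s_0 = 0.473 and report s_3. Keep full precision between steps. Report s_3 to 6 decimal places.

1.224273

s_1 = g(0.473000) = 1.339730
s_2 = g(1.339730) = 0.563120
s_3 = g(0.563120) = 1.224273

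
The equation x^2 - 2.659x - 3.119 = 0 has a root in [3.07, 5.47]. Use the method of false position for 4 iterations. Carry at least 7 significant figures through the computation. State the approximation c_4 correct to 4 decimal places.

3.5356

f(3.070000) = -1.857230, f(5.470000) = 12.257170
step 1: c = 3.385802, f(c) = -0.658193 < 0 → new bracket [3.385802, 5.470000]
step 2: c = 3.492017, f(c) = -0.210092 < 0 → new bracket [3.492017, 5.470000]
step 3: c = 3.525349, f(c) = -0.064819 < 0 → new bracket [3.525349, 5.470000]
step 4: c = 3.535578, f(c) = -0.019789 < 0 → new bracket [3.535578, 5.470000]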